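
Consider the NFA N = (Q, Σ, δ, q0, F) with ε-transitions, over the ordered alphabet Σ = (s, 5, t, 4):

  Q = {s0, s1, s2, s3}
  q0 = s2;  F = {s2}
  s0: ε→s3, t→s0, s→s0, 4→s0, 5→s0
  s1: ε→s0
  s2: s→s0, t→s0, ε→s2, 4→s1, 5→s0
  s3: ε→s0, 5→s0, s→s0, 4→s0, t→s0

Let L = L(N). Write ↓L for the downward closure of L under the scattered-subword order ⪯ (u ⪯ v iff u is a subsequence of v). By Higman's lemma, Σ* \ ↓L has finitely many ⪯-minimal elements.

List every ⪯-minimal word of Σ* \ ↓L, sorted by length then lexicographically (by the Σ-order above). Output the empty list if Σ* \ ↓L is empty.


Antichain: [s, 5, t, 4].

|Q|=4, |F|=1, |δ|=16 (4 ε).
min D↑ (2 st, q0=0, F={1}): 0:s→1,5→1,t→1,4→1 1:s→1,5→1,t→1,4→1 [Hopcroft].
's': |S_i|=[4, 2] end={s0,s3} ∉↓L; 1/1 del acc.
'5': N↓-sim [4, 2] end={s0,s3} rej; 1/1 deletions ∈↓L.
't': N↓-sim [4, 2] end={s0,s3} rej; 1/1 deletions ∈↓L.
'4': run [4, 3] end={s0,s1,s3} — reject; 1/1 del acc.
4 minimals (antichain).


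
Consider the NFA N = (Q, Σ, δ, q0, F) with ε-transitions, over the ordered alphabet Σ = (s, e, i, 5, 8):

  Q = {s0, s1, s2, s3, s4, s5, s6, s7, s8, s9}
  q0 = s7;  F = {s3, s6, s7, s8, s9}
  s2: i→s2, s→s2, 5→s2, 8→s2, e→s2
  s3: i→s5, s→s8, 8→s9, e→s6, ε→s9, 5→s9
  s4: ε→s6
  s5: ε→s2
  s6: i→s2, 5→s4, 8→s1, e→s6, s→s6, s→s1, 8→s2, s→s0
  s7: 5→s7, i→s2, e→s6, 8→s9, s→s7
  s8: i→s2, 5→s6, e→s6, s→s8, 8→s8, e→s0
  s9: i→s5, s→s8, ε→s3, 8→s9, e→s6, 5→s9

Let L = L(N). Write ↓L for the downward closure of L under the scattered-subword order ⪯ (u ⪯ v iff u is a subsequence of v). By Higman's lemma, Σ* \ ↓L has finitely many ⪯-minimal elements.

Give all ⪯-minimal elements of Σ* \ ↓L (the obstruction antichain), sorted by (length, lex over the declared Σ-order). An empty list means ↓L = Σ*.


A = [i, e8, 8s58].

|Q|=10, |F|=5, |δ|=38 (4 ε).
min D↑ (5 st, q0=0, F={2}): 0:s→0,e→1,i→2,5→0,8→3 1:s→1,e→1,i→2,5→1,8→2 2:s→2,e→2,i→2,5→2,8→2 3:s→4,e→1,i→2,5→3,8→3 4:s→4,e→1,i→2,5→1,8→4 (ε-aug+det+¬).
'i': |S_i|=[10, 2] end={s2,s5} — reject; 1/1 del acc.
'e8': |S_i|=[10, 5, 2] end={s1,s2} ∉↓L; 2/2 deletions ∈↓L.
'8s58': N↓-sim [10, 9, 6, 5, 2] end={s1,s2} — reject; 4/4 single-dels accept.
3 obstructions.


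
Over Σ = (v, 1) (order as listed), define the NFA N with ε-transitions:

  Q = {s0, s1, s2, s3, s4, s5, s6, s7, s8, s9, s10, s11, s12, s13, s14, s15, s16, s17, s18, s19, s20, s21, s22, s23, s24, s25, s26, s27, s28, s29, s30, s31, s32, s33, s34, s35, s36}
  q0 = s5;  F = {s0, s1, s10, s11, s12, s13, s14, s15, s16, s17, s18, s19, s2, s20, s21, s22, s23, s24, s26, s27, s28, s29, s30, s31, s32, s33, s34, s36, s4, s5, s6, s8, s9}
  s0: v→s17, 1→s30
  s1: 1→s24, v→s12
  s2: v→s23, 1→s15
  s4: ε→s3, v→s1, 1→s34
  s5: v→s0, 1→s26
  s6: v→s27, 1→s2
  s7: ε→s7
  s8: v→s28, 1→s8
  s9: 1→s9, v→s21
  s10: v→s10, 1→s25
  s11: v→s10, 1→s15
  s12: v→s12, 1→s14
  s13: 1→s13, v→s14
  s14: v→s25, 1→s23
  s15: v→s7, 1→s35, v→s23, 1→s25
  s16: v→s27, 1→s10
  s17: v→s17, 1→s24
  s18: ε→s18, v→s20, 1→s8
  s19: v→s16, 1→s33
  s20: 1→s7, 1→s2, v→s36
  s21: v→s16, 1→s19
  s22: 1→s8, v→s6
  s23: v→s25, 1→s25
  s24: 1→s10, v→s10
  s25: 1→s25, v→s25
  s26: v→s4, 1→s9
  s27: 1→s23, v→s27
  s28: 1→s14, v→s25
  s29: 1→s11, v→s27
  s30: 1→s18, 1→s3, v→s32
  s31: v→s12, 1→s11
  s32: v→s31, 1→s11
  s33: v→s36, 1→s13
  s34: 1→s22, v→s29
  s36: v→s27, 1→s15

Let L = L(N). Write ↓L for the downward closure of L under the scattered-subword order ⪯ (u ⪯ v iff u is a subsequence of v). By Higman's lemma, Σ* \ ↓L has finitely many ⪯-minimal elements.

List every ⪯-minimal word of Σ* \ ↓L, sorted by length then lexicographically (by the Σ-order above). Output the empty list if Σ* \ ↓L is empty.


|Q|=37, |F|=33, |δ|=75 (3 ε).
min D↑ (34 st, q0=0, F={23}): 0:v→1,1→2 1:v→3,1→4 2:v→5,1→6 3:v→3,1→7 4:v→8,1→9 5:v→10,1→11 6:v→12,1→6 7:v→13,1→13 8:v→14,1→15 9:v→16,1→17 10:v→18,1→7 11:v→19,1→20 12:v→21,1→22 13:v→13,1→23 14:v→18,1→15 15:v→13,1→24 16:v→25,1→26 17:v→27,1→17 18:v→18,1→28 19:v→29,1→15 20:v→30,1→17 21:v→29,1→13 22:v→21,1→31 23:v→23,1→23 24:v→32,1→23 25:v→29,1→24 26:v→32,1→24 27:v→23,1→28 28:v→23,1→32 29:v→29,1→32 30:v→29,1→26 31:v→25,1→33 32:v→23,1→23 33:v→28,1→33.
'vv1v1': run [37, 34, 22, 10, 4, 1] end={s25} rej; 5/5 del acc.
'vv111': |S_i|=[37, 34, 22, 10, 6, 2] end={s25,s35} ∉↓L; 5/5 single-dels accept.
'v111vv': |S_i|=[37, 34, 29, 20, 10, 5, 1] end={s25} — reject; 6/6 del acc.
'1vvv1v': run [37, 34, 30, 19, 7, 3, 1] end={s25} rej; 6/6 deletions ∈↓L.
'11vv11': |S_i|=[37, 34, 27, 20, 10, 6, 2] end={s25,s35} ∉↓L; 6/6 single-dels accept.
5 words, ⪯-incomp.

A = [vv1v1, vv111, v111vv, 1vvv1v, 11vv11].


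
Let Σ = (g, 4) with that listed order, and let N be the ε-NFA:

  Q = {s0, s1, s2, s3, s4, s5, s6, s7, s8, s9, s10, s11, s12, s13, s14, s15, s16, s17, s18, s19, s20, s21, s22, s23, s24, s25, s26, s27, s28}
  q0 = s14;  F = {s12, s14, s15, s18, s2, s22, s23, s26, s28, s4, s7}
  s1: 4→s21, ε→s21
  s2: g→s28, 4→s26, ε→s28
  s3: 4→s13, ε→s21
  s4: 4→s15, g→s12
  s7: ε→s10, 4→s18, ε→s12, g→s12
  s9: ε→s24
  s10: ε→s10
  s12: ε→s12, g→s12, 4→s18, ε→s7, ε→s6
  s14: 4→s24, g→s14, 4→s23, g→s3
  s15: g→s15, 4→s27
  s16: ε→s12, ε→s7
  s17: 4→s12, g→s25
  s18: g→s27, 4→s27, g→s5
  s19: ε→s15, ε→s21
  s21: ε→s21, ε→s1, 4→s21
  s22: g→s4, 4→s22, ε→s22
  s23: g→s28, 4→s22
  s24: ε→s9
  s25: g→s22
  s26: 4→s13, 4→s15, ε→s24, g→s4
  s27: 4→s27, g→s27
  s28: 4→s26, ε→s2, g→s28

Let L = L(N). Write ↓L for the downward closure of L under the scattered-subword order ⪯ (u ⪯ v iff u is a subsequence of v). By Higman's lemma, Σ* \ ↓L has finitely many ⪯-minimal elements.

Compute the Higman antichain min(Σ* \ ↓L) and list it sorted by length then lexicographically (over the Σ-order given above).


|Q|=29, |F|=11, |δ|=54 (20 ε).
min D↑ (10 st, q0=0, F={8}): 0:g→0,4→1 1:g→2,4→3 2:g→2,4→4 3:g→5,4→3 4:g→5,4→6 5:g→7,4→6 6:g→6,4→8 7:g→7,4→9 8:g→8,4→8 9:g→8,4→8 (ε-aug+det+¬).
'4g444': |S_i|=[21, 19, 15, 13, 5, 1] end={s27} ∉↓L; 5/5 del acc.
'44g44': N↓-sim [21, 19, 16, 9, 4, 1] end={s27} ∉↓L; 5/5 del acc.
'44gg4g': run [21, 19, 16, 9, 8, 3, 2] end={s27,s5} — reject; 6/6 deletions ∈↓L.
3 minimals (antichain).

Antichain: [4g444, 44g44, 44gg4g].


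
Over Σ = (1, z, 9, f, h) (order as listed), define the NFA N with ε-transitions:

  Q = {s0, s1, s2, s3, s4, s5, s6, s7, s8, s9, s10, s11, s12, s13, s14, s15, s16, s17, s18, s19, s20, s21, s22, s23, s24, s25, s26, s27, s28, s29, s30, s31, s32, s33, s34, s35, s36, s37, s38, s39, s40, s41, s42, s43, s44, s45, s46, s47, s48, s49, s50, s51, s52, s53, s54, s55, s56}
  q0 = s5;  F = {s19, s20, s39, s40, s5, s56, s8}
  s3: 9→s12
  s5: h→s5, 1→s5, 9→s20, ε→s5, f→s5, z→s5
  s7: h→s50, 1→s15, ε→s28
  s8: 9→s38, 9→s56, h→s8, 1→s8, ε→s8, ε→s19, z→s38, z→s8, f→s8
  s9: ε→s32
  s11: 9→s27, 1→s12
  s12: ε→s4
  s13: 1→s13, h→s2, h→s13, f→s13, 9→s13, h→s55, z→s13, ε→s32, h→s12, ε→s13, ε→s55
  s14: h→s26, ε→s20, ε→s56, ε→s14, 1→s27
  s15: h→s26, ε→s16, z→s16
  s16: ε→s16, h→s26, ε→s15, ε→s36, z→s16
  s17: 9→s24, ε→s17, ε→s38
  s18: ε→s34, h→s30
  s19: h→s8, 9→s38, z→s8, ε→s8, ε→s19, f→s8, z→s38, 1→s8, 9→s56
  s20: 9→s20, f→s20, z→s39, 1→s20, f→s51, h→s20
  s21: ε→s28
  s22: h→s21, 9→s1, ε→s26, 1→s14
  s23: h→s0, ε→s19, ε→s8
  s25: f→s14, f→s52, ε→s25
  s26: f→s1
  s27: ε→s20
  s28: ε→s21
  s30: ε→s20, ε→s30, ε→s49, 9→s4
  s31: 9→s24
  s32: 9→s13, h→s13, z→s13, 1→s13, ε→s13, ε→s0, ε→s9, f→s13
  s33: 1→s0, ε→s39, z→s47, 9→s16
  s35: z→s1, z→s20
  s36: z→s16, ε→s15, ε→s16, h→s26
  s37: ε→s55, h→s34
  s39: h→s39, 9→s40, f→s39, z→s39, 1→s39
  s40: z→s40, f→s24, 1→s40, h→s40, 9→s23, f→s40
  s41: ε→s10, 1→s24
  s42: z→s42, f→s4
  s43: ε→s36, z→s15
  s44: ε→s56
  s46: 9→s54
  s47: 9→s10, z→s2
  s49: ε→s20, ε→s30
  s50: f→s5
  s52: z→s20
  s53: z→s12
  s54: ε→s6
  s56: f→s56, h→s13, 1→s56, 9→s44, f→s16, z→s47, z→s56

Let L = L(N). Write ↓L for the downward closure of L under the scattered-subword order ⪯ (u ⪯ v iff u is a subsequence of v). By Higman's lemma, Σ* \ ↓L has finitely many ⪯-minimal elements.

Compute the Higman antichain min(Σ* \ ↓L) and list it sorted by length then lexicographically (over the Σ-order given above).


A = [9z999h].

|Q|=57, |F|=7, |δ|=140 (44 ε).
min D↑ (7 st, q0=0, F={6}): 0:1→0,z→0,9→1,f→0,h→0 1:1→1,z→2,9→1,f→1,h→1 2:1→2,z→2,9→3,f→2,h→2 3:1→3,z→3,9→4,f→3,h→3 4:1→4,z→4,9→5,f→4,h→4 5:1→5,z→5,9→5,f→5,h→6 6:1→6,z→6,9→6,f→6,h→6 [Hopcroft].
'9z999h': N↓-sim [27, 26, 24, 23, 21, 18, 10] end={s0,s1,s12,s13,s2,s26,s32,s4,s55,s9} ∉↓L; 6/6 single-dels accept.
1 obstructions.


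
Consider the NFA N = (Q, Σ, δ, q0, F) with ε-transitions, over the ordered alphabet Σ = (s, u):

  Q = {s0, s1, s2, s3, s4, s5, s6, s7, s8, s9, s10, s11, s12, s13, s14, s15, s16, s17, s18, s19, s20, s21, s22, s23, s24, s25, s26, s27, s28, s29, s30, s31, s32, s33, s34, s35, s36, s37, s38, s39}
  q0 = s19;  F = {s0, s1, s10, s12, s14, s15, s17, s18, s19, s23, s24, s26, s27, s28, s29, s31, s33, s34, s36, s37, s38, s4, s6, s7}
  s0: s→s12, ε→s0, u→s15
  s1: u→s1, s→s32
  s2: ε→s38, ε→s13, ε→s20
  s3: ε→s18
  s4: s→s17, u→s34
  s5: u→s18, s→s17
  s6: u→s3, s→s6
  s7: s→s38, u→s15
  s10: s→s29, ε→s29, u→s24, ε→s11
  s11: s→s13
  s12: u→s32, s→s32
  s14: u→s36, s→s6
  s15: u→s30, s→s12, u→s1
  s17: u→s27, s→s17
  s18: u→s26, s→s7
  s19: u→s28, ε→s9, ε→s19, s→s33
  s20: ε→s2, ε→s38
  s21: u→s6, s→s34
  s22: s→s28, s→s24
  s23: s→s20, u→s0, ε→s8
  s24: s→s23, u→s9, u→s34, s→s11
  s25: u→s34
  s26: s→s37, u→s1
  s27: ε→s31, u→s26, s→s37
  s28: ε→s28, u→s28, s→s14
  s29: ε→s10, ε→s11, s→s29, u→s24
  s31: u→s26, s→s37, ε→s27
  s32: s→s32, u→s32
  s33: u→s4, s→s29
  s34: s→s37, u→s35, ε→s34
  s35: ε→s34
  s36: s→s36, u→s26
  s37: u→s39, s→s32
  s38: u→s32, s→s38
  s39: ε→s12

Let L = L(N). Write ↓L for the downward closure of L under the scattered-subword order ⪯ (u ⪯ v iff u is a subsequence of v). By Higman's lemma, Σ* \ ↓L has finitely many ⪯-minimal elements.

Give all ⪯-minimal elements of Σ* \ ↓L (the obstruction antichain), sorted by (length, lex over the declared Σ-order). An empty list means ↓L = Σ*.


Antichain: [suuss, ssussu, suusuu, usuuus].

|Q|=40, |F|=24, |δ|=81 (20 ε).
min D↑ (23 st, q0=0, F={18}): 0:s→1,u→2 1:s→3,u→4 2:s→5,u→2 3:s→3,u→6 4:s→7,u→8 5:s→9,u→10 6:s→11,u→8 7:s→7,u→12 8:s→13,u→8 9:s→9,u→14 10:s→10,u→15 11:s→16,u→17 12:s→13,u→15 13:s→18,u→19 14:s→20,u→15 15:s→13,u→21 16:s→16,u→18 17:s→19,u→22 18:s→18,u→18 19:s→18,u→18 20:s→16,u→22 21:s→18,u→21 22:s→19,u→21 (ε-aug+det+¬).
'suuss': N↓-sim [35, 33, 28, 14, 4, 1] end={s32} ∉↓L; 5/5 del acc.
'ssussu': run [35, 33, 30, 25, 16, 6, 1] end={s32} ∉↓L; 6/6 single-dels accept.
'suusuu': N↓-sim [35, 33, 28, 14, 4, 3, 1] end={s32} rej; 6/6 deletions ∈↓L.
'usuuus': N↓-sim [35, 31, 25, 16, 8, 5, 1] end={s32} — reject; 6/6 deletions ∈↓L.
4 words, ⪯-incomp.


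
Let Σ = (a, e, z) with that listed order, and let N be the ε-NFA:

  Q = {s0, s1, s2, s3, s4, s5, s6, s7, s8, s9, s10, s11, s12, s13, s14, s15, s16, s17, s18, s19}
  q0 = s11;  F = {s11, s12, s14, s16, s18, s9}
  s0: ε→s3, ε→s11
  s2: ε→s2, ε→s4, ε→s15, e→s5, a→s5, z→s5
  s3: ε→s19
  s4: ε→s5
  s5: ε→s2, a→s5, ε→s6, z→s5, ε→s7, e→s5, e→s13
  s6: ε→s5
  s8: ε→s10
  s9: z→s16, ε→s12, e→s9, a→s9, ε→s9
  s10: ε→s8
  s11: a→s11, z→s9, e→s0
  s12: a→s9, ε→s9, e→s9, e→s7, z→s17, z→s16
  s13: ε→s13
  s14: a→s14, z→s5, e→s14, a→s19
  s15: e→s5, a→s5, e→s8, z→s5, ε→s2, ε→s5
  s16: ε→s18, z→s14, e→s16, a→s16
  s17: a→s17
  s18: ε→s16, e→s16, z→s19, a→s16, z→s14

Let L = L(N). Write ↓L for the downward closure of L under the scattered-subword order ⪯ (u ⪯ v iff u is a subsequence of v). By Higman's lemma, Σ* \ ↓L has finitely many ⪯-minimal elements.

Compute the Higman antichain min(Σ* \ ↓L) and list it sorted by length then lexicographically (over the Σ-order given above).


|Q|=20, |F|=6, |δ|=55 (21 ε).
min D↑ (5 st, q0=0, F={4}): 0:a→0,e→0,z→1 1:a→1,e→1,z→2 2:a→2,e→2,z→3 3:a→3,e→3,z→4 4:a→4,e→4,z→4 [Hopcroft].
'zzzz': |S_i|=[19, 16, 14, 11, 9] end={s10,s13,s15,s2,s4,s5,s6,s7,s8} ∉↓L; 4/4 single-dels accept.
1 minimals (antichain).

min(Σ*\↓L) = [zzzz].


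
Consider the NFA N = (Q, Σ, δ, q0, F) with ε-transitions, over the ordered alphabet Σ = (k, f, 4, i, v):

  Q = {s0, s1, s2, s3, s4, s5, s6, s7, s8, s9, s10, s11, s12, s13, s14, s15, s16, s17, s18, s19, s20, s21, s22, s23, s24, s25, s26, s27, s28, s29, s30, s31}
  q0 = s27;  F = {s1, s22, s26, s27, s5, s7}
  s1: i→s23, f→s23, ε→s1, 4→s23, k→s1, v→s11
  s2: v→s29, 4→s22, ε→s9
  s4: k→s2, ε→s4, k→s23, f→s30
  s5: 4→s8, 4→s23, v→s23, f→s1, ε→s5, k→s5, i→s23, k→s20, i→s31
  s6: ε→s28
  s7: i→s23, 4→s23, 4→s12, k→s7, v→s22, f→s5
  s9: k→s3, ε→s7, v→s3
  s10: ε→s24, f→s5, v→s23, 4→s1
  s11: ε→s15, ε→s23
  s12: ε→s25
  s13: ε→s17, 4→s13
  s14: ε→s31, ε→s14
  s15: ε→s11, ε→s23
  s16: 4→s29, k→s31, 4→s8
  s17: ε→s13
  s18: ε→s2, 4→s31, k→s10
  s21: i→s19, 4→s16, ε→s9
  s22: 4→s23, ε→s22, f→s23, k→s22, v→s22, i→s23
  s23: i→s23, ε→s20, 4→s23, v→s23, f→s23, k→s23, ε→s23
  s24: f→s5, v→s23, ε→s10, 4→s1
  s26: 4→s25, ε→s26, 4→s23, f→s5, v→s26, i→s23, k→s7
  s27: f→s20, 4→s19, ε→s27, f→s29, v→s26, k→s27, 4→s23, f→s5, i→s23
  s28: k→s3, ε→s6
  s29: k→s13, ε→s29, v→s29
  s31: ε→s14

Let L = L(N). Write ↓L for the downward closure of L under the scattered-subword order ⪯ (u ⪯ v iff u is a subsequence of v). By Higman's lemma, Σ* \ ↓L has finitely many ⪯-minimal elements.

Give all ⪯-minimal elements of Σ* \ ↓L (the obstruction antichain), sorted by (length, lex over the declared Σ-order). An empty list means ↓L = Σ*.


|Q|=32, |F|=6, |δ|=94 (27 ε).
min D↑ (7 st, q0=0, F={2}): 0:k→0,f→1,4→2,i→2,v→3 1:k→1,f→4,4→2,i→2,v→2 2:k→2,f→2,4→2,i→2,v→2 3:k→5,f→1,4→2,i→2,v→3 4:k→4,f→2,4→2,i→2,v→2 5:k→5,f→1,4→2,i→2,v→6 6:k→6,f→2,4→2,i→2,v→6 (ε-aug+det+¬).
'4': |S_i|=[19, 8] end={s12,s13,s17,s19,s20,s23,s25,s8} — reject; 1/1 single-dels accept.
'i': run [19, 4] end={s14,s20,s23,s31} rej; 1/1 del acc.
'fv': run [19, 12, 7] end={s11,s13,s15,s17,s20,s23,s29} ∉↓L; 2/2 single-dels accept.
'fff': run [19, 12, 5, 2] end={s20,s23} ∉↓L; 3/3 del acc.
'vkvf': |S_i|=[19, 17, 15, 5, 2] end={s20,s23} — reject; 4/4 single-dels accept.
5 minimals (antichain).

min(Σ*\↓L) = [4, i, fv, fff, vkvf].


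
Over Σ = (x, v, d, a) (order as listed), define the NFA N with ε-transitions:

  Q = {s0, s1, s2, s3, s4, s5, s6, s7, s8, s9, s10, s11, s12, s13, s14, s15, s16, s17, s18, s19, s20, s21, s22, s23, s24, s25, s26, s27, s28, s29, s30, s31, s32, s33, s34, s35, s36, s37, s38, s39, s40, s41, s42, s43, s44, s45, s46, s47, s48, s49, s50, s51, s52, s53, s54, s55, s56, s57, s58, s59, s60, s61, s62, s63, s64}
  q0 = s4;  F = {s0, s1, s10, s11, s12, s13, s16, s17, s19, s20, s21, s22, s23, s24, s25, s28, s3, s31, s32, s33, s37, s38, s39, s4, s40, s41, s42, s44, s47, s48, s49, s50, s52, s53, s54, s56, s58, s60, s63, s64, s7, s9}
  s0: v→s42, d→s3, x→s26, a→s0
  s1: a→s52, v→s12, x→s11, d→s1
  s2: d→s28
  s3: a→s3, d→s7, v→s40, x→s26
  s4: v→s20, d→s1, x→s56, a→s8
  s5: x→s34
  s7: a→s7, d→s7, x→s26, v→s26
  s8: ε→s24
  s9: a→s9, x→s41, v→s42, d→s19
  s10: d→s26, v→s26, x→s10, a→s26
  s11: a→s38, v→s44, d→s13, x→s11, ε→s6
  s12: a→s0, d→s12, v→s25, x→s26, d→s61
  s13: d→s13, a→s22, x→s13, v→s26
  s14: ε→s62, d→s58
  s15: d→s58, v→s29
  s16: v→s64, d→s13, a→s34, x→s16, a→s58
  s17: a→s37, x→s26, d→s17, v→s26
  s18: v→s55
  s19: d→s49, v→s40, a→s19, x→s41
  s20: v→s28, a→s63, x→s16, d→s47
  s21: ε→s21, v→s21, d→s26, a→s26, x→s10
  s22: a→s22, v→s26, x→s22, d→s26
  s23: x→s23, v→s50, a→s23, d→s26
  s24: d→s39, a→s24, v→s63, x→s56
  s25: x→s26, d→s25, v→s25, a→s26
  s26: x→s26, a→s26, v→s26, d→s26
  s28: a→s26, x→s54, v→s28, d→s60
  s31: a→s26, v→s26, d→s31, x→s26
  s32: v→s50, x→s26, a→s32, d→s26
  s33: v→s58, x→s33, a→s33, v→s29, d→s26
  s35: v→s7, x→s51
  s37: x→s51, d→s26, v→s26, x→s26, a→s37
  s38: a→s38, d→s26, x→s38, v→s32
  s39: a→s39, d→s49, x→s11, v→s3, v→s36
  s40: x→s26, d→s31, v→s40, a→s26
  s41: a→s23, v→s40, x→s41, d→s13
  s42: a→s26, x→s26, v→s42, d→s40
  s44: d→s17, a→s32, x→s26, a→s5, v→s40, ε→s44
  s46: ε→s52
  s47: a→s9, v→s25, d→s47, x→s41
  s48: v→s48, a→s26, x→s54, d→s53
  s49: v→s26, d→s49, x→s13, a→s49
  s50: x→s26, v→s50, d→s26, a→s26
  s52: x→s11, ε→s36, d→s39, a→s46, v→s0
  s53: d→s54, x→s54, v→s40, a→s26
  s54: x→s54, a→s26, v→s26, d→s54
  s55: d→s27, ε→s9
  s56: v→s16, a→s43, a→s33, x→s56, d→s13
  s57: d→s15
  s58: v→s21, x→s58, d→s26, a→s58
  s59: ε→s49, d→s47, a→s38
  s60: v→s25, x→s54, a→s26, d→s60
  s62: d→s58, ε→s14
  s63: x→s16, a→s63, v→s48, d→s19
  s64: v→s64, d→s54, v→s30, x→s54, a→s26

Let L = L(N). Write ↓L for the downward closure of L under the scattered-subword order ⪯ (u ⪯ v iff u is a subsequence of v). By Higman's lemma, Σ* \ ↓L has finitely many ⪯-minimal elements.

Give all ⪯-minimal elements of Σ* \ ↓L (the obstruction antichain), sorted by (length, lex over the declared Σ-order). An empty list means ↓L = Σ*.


|Q|=65, |F|=42, |δ|=203 (10 ε).
min D↑ (43 st, q0=0, F={17}): 0:x→1,v→2,d→3,a→4 1:x→1,v→5,d→6,a→7 2:x→5,v→8,d→9,a→10 3:x→11,v→12,d→3,a→13 4:x→1,v→10,d→14,a→4 5:x→5,v→15,d→6,a→16 6:x→6,v→17,d→6,a→18 7:x→7,v→16,d→17,a→7 8:x→19,v→8,d→20,a→17 9:x→21,v→22,d→9,a→23 10:x→5,v→24,d→25,a→10 11:x→11,v→26,d→6,a→27 12:x→17,v→22,d→12,a→28 13:x→11,v→28,d→14,a→13 14:x→11,v→29,d→30,a→14 15:x→19,v→15,d→19,a→17 16:x→16,v→31,d→17,a→16 17:x→17,v→17,d→17,a→17 18:x→18,v→17,d→17,a→18 19:x→19,v→17,d→19,a→17 20:x→19,v→22,d→20,a→17 21:x→21,v→32,d→6,a→33 22:x→17,v→22,d→22,a→17 23:x→21,v→34,d→25,a→23 24:x→19,v→24,d→35,a→17 25:x→21,v→32,d→30,a→25 26:x→17,v→32,d→36,a→37 27:x→27,v→37,d→17,a→27 28:x→17,v→34,d→29,a→28 29:x→17,v→32,d→38,a→29 30:x→6,v→17,d→30,a→30 31:x→39,v→31,d→17,a→17 32:x→17,v→32,d→40,a→17 33:x→33,v→41,d→17,a→33 34:x→17,v→34,d→32,a→17 35:x→19,v→32,d→19,a→17 36:x→17,v→17,d→36,a→42 37:x→17,v→41,d→17,a→37 38:x→17,v→17,d→38,a→38 39:x→39,v→17,d→17,a→17 40:x→17,v→17,d→40,a→17 41:x→17,v→41,d→17,a→17 42:x→17,v→17,d→17,a→42 [Hopcroft].
'xdv': N↓-sim [54, 29, 8, 1] end={s26} — reject; 3/3 del acc.
'xad': run [54, 29, 16, 1] end={s26} rej; 3/3 single-dels accept.
'vva': run [54, 41, 15, 1] end={s26} rej; 3/3 single-dels accept.
'dvx': |S_i|=[54, 37, 19, 3] end={s26,s34,s51} ∉↓L; 3/3 single-dels accept.
'vvxv': N↓-sim [54, 41, 15, 3, 1] end={s26} ∉↓L; 4/4 single-dels accept.
'addv': |S_i|=[54, 45, 26, 10, 1] end={s26} — reject; 4/4 deletions ∈↓L.
6 minimals (antichain).

min(Σ*\↓L) = [xdv, xad, vva, dvx, vvxv, addv].


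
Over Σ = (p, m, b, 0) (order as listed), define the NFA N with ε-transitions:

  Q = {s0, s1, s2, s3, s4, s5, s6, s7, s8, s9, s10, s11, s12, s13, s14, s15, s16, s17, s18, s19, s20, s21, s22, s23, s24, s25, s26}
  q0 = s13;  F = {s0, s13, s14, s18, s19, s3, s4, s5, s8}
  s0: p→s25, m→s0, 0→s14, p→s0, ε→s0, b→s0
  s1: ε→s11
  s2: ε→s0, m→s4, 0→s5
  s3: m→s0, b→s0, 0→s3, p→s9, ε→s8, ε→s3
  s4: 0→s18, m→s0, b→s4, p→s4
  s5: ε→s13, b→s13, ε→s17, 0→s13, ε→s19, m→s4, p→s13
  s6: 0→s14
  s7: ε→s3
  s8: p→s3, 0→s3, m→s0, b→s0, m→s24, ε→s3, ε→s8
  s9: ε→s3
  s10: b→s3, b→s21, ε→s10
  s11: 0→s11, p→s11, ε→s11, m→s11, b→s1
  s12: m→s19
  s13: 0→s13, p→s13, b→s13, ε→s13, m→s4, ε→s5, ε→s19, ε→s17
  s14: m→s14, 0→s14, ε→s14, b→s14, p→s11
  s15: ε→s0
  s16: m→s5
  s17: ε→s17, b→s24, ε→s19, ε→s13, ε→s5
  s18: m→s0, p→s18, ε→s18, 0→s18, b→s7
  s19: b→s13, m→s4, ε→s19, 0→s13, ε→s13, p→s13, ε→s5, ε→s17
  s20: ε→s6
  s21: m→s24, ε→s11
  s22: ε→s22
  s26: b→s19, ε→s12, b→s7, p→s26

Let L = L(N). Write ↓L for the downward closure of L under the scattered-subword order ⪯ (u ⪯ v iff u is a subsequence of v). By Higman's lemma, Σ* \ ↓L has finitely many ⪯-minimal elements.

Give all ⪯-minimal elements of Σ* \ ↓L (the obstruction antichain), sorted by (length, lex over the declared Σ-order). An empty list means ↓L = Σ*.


|Q|=27, |F|=9, |δ|=87 (33 ε).
min D↑ (7 st, q0=0, F={6}): 0:p→0,m→1,b→0,0→0 1:p→1,m→2,b→1,0→3 2:p→2,m→2,b→2,0→4 3:p→3,m→2,b→5,0→3 4:p→6,m→4,b→4,0→4 5:p→5,m→2,b→2,0→5 6:p→6,m→6,b→6,0→6 (ε-aug+det+¬).
'mm0p': |S_i|=[16, 12, 6, 3, 2] end={s1,s11} rej; 4/4 del acc.
'm0bb0p': |S_i|=[16, 12, 11, 10, 5, 3, 2] end={s1,s11} rej; 6/6 single-dels accept.
2 obstructions.

min(Σ*\↓L) = [mm0p, m0bb0p].


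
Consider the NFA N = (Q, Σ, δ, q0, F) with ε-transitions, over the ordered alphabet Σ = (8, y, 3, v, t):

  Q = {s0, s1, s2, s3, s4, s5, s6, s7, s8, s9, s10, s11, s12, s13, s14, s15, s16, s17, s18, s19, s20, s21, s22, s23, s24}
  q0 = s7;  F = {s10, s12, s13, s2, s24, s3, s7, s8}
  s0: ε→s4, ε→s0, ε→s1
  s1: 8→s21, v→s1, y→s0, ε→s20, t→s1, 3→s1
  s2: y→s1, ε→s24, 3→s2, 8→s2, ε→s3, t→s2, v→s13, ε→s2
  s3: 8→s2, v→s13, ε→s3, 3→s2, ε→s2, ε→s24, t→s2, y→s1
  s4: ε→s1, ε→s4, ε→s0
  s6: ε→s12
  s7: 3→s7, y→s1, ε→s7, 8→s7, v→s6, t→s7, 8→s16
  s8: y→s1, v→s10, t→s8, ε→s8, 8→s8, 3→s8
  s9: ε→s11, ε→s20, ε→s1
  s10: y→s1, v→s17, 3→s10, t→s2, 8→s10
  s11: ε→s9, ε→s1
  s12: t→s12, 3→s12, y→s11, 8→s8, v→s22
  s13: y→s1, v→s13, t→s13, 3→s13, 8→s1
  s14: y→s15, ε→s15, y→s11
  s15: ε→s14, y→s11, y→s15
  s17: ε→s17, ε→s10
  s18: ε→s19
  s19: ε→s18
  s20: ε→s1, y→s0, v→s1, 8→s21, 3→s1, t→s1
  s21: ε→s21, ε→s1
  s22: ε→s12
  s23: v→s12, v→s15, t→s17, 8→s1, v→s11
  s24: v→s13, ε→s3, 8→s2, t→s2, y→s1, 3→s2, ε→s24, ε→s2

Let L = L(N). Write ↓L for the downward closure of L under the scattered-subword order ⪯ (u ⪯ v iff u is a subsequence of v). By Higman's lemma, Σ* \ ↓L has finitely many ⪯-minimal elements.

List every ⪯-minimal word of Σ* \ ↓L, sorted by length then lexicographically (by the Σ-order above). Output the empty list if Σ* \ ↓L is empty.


A = [y, v8vtv8].

|Q|=25, |F|=8, |δ|=94 (34 ε).
min D↑ (7 st, q0=0, F={1}): 0:8→0,y→1,3→0,v→2,t→0 1:8→1,y→1,3→1,v→1,t→1 2:8→3,y→1,3→2,v→2,t→2 3:8→3,y→1,3→3,v→4,t→3 4:8→4,y→1,3→4,v→4,t→5 5:8→5,y→1,3→5,v→6,t→5 6:8→1,y→1,3→6,v→6,t→6.
'y': |S_i|=[19, 7] end={s0,s1,s11,s20,s21,s4,s9} ∉↓L; 1/1 single-dels accept.
'v8vtv8': N↓-sim [19, 17, 12, 11, 9, 6, 5] end={s0,s1,s20,s21,s4} rej; 6/6 del acc.
2 obstructions.


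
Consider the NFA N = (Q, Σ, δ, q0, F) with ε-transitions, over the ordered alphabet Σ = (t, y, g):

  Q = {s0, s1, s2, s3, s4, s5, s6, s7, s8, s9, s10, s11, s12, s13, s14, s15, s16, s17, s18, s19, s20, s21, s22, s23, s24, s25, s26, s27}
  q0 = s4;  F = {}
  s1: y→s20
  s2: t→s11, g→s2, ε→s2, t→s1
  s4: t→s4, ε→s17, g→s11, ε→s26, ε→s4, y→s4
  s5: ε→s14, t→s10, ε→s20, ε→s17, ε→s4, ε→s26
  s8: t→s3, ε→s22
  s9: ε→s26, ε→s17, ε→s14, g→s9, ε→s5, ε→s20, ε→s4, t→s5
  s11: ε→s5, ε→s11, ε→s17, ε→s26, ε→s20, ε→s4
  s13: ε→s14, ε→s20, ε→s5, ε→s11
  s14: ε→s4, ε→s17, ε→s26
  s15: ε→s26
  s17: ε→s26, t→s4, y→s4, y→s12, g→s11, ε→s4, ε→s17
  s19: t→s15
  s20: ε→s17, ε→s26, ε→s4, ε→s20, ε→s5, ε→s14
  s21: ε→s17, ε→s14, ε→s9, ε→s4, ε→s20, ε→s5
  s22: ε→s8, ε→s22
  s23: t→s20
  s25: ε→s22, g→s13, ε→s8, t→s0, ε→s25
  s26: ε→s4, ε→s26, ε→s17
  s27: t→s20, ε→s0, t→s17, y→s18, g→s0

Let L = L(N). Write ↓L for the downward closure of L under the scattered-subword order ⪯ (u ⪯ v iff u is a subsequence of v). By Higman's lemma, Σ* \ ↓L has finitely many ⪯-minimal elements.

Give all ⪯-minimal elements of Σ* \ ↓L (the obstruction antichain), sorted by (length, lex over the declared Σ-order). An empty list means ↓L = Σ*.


|Q|=28, |F|=0, |δ|=77 (54 ε).
min D↑ (1 st, q0=0, F={0}): 0:t→0,y→0,g→0.
ε ∈ L(D↑) ⇒ ↓L = ∅.

Antichain: [ε].


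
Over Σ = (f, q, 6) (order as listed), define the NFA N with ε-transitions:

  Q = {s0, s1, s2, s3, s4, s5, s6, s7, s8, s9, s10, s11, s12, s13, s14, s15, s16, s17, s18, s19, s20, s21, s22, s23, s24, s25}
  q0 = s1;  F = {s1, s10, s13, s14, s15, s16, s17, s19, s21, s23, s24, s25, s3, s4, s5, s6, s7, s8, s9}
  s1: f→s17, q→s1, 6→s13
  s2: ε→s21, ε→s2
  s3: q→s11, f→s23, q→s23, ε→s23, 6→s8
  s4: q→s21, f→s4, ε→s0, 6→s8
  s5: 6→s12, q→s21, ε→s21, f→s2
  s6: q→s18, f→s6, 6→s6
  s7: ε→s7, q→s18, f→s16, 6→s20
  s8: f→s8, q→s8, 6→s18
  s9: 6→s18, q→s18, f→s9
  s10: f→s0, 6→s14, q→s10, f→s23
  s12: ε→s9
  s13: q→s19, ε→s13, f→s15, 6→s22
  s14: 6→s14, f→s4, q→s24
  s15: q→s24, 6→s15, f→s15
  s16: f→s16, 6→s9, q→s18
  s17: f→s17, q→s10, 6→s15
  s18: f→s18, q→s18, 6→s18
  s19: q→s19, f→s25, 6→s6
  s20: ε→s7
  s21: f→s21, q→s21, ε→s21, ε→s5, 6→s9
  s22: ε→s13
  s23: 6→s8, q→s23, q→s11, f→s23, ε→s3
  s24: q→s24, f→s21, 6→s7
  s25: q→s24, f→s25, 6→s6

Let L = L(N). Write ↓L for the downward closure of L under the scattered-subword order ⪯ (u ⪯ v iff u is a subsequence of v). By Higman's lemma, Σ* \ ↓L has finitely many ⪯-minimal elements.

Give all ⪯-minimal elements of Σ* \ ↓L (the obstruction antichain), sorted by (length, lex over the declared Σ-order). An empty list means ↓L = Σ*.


|Q|=26, |F|=19, |δ|=76 (13 ε).
min D↑ (18 st, q0=0, F={15}): 0:f→1,q→0,6→2 1:f→1,q→3,6→4 2:f→4,q→5,6→2 3:f→6,q→3,6→7 4:f→4,q→8,6→4 5:f→9,q→5,6→10 6:f→6,q→6,6→11 7:f→12,q→8,6→7 8:f→13,q→8,6→14 9:f→9,q→8,6→10 10:f→10,q→15,6→10 11:f→11,q→11,6→15 12:f→12,q→13,6→11 13:f→13,q→13,6→16 14:f→17,q→15,6→14 15:f→15,q→15,6→15 16:f→16,q→15,6→15 17:f→17,q→15,6→16 [Hopcroft].
'6q6q': |S_i|=[26, 20, 14, 7, 1] end={s18} — reject; 4/4 single-dels accept.
'fqf66': |S_i|=[26, 22, 18, 13, 4, 1] end={s18} rej; 5/5 deletions ∈↓L.
2 obstructions.

min(Σ*\↓L) = [6q6q, fqf66].


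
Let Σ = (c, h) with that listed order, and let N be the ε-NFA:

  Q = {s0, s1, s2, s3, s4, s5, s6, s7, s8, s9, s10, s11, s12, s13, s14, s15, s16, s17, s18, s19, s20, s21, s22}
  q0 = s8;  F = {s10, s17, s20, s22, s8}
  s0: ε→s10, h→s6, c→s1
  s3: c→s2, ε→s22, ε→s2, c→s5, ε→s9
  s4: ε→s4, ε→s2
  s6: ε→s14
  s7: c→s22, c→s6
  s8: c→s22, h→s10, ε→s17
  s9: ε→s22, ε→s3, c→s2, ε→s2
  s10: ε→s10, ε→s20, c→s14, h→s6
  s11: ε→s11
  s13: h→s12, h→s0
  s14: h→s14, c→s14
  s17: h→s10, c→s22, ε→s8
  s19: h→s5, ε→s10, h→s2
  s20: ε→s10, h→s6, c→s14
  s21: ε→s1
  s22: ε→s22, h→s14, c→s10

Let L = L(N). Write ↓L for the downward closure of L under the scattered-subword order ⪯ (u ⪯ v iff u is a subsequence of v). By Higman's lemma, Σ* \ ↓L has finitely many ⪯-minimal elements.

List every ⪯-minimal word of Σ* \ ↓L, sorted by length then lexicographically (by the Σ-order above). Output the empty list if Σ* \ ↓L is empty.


A = [ch, hc, hh, ccc].

|Q|=23, |F|=5, |δ|=42 (19 ε).
min D↑ (4 st, q0=0, F={3}): 0:c→1,h→2 1:c→2,h→3 2:c→3,h→3 3:c→3,h→3 (ε-aug+det+¬).
'ch': run [7, 5, 2] end={s14,s6} rej; 2/2 deletions ∈↓L.
'hc': run [7, 4, 1] end={s14} ∉↓L; 2/2 del acc.
'hh': N↓-sim [7, 4, 2] end={s14,s6} ∉↓L; 2/2 deletions ∈↓L.
'ccc': run [7, 5, 4, 1] end={s14} ∉↓L; 3/3 del acc.
4 minimals (antichain).


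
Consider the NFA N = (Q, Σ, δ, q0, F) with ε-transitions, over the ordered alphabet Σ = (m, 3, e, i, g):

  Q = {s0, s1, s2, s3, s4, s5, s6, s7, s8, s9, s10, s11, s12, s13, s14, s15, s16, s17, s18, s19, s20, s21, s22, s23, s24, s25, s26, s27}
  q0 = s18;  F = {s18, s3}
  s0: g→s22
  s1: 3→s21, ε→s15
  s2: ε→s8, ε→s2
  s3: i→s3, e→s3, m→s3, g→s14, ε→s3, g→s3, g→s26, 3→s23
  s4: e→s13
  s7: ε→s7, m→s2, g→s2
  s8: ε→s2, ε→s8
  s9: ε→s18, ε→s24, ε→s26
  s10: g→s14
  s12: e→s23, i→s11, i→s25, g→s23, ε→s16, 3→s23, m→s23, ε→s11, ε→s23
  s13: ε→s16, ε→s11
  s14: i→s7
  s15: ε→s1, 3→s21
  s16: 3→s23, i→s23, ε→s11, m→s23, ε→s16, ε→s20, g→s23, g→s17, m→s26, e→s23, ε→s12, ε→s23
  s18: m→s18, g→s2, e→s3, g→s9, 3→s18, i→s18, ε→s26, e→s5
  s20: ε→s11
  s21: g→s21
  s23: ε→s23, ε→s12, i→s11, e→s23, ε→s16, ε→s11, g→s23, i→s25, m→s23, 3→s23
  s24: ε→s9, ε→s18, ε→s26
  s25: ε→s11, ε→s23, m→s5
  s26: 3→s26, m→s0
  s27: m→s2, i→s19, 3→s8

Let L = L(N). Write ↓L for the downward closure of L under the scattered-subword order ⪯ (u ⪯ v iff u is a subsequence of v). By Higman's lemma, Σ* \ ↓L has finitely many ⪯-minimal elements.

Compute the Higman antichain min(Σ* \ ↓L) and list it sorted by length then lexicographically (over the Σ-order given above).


min(Σ*\↓L) = [e3].

|Q|=28, |F|=2, |δ|=80 (32 ε).
min D↑ (3 st, q0=0, F={2}): 0:m→0,3→0,e→1,i→0,g→0 1:m→1,3→2,e→1,i→1,g→1 2:m→2,3→2,e→2,i→2,g→2 (ε-aug+det+¬).
'e3': N↓-sim [19, 16, 11] end={s0,s11,s12,s16,s17,s20,s22,s23,s25,s26,s5} ∉↓L; 2/2 del acc.
1 words, ⪯-incomp.


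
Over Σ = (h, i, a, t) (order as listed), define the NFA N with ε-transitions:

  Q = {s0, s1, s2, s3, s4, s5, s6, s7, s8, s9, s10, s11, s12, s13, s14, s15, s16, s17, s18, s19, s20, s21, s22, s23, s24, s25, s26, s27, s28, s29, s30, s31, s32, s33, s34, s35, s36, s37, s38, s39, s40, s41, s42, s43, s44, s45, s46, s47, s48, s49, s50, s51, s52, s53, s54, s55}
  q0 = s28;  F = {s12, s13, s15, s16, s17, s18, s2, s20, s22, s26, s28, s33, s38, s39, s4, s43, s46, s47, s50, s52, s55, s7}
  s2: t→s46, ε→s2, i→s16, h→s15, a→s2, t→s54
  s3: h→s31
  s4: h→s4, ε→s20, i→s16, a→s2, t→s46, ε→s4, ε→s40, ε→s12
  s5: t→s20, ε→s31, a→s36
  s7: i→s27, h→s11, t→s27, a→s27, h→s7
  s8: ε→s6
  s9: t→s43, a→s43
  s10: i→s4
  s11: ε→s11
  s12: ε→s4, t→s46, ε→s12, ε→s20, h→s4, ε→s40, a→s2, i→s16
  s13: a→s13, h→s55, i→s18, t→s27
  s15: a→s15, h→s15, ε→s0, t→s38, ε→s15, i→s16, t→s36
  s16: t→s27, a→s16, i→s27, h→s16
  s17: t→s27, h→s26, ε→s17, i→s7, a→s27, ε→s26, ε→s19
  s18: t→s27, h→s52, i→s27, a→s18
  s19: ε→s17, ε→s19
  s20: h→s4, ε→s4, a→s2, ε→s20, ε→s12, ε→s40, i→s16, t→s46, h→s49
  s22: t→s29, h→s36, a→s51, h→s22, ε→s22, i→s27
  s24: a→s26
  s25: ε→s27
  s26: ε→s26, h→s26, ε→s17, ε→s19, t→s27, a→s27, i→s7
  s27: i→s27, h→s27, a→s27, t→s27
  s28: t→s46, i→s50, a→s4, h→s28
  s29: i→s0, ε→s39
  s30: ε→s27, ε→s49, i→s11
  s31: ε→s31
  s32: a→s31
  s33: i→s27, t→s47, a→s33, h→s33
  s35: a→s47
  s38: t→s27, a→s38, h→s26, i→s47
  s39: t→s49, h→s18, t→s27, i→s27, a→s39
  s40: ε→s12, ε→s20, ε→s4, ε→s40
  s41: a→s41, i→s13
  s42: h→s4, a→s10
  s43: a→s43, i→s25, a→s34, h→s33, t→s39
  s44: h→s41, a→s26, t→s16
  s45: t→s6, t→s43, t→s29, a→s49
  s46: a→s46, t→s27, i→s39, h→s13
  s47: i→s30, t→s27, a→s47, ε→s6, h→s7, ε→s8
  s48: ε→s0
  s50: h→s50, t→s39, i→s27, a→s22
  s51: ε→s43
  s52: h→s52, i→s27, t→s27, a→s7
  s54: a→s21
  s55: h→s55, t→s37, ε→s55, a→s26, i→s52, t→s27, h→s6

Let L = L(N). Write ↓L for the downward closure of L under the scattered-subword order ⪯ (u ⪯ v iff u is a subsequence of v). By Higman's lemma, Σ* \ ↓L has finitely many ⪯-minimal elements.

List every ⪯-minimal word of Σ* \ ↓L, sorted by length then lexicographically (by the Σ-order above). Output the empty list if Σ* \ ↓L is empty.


A = [ii, tt, ait, thhaa, aahtha].

|Q|=56, |F|=22, |δ|=165 (41 ε).
min D↑ (20 st, q0=0, F={4}): 0:h→0,i→1,a→2,t→3 1:h→1,i→4,a→5,t→6 2:h→2,i→7,a→8,t→3 3:h→9,i→6,a→3,t→4 4:h→4,i→4,a→4,t→4 5:h→5,i→4,a→10,t→6 6:h→11,i→4,a→6,t→4 7:h→7,i→4,a→7,t→4 8:h→12,i→7,a→8,t→3 9:h→13,i→11,a→9,t→4 10:h→14,i→4,a→10,t→6 11:h→15,i→4,a→11,t→4 12:h→12,i→7,a→12,t→16 13:h→13,i→15,a→17,t→4 14:h→14,i→4,a→14,t→18 15:h→15,i→4,a→19,t→4 16:h→17,i→18,a→16,t→4 17:h→17,i→19,a→4,t→4 18:h→19,i→4,a→18,t→4 19:h→19,i→4,a→4,t→4 (ε-aug+det+¬).
'ii': |S_i|=[39, 22, 6] end={s0,s11,s25,s27,s30,s49} — reject; 2/2 single-dels accept.
'tt': |S_i|=[39, 24, 3] end={s27,s37,s49} ∉↓L; 2/2 deletions ∈↓L.
'ait': |S_i|=[39, 37, 14, 2] end={s27,s49} rej; 3/3 single-dels accept.
'thhaa': N↓-sim [39, 24, 12, 10, 6, 1] end={s27} ∉↓L; 5/5 deletions ∈↓L.
'aahtha': run [39, 37, 31, 22, 14, 6, 1] end={s27} ∉↓L; 6/6 deletions ∈↓L.
5 minimals (antichain).


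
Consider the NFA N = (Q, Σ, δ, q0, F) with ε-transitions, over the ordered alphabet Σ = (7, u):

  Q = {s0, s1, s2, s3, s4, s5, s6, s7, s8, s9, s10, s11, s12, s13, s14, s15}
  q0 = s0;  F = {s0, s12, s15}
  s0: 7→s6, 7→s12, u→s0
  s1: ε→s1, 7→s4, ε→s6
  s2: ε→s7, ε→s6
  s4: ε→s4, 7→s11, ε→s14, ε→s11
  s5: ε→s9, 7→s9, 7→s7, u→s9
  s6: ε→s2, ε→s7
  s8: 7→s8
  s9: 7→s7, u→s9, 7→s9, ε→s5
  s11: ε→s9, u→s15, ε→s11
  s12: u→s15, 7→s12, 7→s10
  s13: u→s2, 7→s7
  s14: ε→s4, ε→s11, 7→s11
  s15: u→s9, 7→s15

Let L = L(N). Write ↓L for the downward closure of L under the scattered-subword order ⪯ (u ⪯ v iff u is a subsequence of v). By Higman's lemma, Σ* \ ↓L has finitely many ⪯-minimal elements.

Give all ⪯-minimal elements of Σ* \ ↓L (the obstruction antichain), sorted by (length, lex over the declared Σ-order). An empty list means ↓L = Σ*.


|Q|=16, |F|=3, |δ|=36 (15 ε).
min D↑ (4 st, q0=0, F={3}): 0:7→1,u→0 1:7→1,u→2 2:7→2,u→3 3:7→3,u→3 [Hopcroft].
'7uu': run [9, 8, 4, 3] end={s5,s7,s9} — reject; 3/3 deletions ∈↓L.
1 words, ⪯-incomp.

A = [7uu].


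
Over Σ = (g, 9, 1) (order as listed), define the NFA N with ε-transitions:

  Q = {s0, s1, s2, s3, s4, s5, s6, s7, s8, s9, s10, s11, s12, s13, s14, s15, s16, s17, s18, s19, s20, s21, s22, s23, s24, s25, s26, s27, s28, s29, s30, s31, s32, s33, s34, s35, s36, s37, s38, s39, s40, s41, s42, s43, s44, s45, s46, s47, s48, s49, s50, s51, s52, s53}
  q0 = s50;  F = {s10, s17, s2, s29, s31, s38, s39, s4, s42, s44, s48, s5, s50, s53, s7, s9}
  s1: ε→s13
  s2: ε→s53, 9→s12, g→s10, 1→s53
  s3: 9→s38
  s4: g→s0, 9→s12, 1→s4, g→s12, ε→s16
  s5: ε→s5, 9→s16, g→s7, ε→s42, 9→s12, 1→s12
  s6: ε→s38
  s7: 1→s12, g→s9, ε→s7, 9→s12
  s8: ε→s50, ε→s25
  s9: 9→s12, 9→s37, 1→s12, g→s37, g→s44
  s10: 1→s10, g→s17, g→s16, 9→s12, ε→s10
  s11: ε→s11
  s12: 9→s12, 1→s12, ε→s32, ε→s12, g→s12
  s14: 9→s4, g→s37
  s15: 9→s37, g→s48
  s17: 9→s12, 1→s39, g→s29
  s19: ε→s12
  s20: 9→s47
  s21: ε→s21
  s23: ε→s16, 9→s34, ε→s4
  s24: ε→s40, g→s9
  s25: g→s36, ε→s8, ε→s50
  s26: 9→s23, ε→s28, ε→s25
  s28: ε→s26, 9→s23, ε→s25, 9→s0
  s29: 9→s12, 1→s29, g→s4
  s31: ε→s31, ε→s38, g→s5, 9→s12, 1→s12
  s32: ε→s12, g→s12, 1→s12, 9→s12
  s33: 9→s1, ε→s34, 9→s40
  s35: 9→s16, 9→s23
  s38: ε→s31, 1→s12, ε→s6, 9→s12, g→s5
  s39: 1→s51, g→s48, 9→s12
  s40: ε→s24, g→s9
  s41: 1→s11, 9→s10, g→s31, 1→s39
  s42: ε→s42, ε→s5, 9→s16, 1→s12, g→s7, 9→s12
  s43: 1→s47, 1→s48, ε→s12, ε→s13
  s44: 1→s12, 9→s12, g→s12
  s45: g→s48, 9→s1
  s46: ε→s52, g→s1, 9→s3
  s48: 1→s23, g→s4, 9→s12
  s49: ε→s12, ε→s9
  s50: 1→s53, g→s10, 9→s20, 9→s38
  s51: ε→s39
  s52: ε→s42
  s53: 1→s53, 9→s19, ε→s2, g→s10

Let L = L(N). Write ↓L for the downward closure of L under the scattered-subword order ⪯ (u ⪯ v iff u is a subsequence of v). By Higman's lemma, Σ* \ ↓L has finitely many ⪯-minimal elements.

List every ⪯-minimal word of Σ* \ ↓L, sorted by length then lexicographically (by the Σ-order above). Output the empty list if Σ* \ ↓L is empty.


min(Σ*\↓L) = [g9, 99, 91, 19, ggggg, gg1g1g].

|Q|=54, |F|=16, |δ|=129 (41 ε).
min D↑ (14 st, q0=0, F={5}): 0:g→1,9→2,1→3 1:g→4,9→5,1→1 2:g→6,9→5,1→5 3:g→1,9→5,1→3 4:g→7,9→5,1→8 5:g→5,9→5,1→5 6:g→9,9→5,1→5 7:g→10,9→5,1→7 8:g→11,9→5,1→8 9:g→12,9→5,1→5 10:g→5,9→5,1→10 11:g→10,9→5,1→10 12:g→13,9→5,1→5 13:g→5,9→5,1→5.
'g9': |S_i|=[28, 19, 5] end={s12,s16,s32,s34,s37} — reject; 2/2 deletions ∈↓L.
'99': N↓-sim [28, 16, 5] end={s12,s16,s32,s37,s47} rej; 2/2 deletions ∈↓L.
'91': N↓-sim [28, 16, 2] end={s12,s32} — reject; 2/2 del acc.
'19': N↓-sim [28, 16, 4] end={s12,s19,s32,s34} rej; 2/2 single-dels accept.
'ggggg': |S_i|=[28, 19, 16, 12, 7, 3] end={s0,s12,s32} — reject; 5/5 deletions ∈↓L.
'gg1g1g': N↓-sim [28, 19, 16, 11, 8, 7, 3] end={s0,s12,s32} — reject; 6/6 single-dels accept.
6 words, ⪯-incomp.


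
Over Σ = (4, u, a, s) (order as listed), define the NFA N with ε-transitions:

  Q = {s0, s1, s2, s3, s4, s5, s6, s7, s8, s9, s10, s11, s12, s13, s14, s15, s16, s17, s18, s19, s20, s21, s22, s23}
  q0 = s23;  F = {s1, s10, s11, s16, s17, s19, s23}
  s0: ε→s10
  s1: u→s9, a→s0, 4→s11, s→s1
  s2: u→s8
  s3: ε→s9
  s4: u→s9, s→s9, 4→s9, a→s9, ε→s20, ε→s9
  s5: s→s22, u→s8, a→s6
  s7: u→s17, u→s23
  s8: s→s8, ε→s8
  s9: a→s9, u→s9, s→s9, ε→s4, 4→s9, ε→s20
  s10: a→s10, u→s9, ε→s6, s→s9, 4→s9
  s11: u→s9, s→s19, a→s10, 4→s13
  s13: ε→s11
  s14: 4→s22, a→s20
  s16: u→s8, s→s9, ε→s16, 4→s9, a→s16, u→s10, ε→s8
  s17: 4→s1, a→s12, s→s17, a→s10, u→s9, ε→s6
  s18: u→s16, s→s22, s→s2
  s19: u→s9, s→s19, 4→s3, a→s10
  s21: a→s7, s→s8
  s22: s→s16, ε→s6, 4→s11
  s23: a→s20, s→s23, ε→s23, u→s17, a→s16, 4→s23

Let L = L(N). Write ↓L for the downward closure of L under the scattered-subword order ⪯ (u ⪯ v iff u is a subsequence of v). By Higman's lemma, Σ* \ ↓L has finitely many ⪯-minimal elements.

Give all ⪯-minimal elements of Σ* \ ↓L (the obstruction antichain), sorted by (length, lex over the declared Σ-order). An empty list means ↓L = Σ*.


A = [uu, a4, as, u44s4].

|Q|=24, |F|=7, |δ|=69 (14 ε).
min D↑ (8 st, q0=0, F={4}): 0:4→0,u→1,a→2,s→0 1:4→3,u→4,a→5,s→1 2:4→4,u→5,a→2,s→4 3:4→6,u→4,a→5,s→3 4:4→4,u→4,a→4,s→4 5:4→4,u→4,a→5,s→4 6:4→6,u→4,a→5,s→7 7:4→4,u→4,a→5,s→7 (ε-aug+det+¬).
'uu': run [16, 14, 3] end={s20,s4,s9} rej; 2/2 deletions ∈↓L.
'a4': N↓-sim [16, 9, 3] end={s20,s4,s9} ∉↓L; 2/2 deletions ∈↓L.
'as': N↓-sim [16, 9, 4] end={s20,s4,s8,s9} — reject; 2/2 deletions ∈↓L.
'u44s4': |S_i|=[16, 14, 11, 9, 7, 4] end={s20,s3,s4,s9} rej; 5/5 del acc.
4 words, ⪯-incomp.
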